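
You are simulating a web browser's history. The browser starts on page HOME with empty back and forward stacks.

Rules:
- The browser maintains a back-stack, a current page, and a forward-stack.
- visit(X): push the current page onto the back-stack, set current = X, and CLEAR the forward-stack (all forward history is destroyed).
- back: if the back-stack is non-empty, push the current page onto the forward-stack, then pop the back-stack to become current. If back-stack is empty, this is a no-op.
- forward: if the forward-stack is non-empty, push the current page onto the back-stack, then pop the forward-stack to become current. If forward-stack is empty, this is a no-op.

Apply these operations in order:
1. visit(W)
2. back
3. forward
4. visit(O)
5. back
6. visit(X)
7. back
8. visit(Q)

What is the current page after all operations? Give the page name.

Answer: Q

Derivation:
After 1 (visit(W)): cur=W back=1 fwd=0
After 2 (back): cur=HOME back=0 fwd=1
After 3 (forward): cur=W back=1 fwd=0
After 4 (visit(O)): cur=O back=2 fwd=0
After 5 (back): cur=W back=1 fwd=1
After 6 (visit(X)): cur=X back=2 fwd=0
After 7 (back): cur=W back=1 fwd=1
After 8 (visit(Q)): cur=Q back=2 fwd=0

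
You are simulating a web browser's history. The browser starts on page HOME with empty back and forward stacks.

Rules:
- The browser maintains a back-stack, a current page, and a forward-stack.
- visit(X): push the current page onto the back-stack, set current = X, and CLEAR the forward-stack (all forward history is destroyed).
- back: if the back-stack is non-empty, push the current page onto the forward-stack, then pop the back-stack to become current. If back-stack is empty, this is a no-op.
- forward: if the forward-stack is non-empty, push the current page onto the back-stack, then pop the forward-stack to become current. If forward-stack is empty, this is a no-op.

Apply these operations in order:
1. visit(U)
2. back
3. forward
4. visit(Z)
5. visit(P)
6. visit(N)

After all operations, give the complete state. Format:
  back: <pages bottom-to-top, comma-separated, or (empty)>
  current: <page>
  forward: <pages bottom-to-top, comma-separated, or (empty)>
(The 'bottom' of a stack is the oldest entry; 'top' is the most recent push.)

After 1 (visit(U)): cur=U back=1 fwd=0
After 2 (back): cur=HOME back=0 fwd=1
After 3 (forward): cur=U back=1 fwd=0
After 4 (visit(Z)): cur=Z back=2 fwd=0
After 5 (visit(P)): cur=P back=3 fwd=0
After 6 (visit(N)): cur=N back=4 fwd=0

Answer: back: HOME,U,Z,P
current: N
forward: (empty)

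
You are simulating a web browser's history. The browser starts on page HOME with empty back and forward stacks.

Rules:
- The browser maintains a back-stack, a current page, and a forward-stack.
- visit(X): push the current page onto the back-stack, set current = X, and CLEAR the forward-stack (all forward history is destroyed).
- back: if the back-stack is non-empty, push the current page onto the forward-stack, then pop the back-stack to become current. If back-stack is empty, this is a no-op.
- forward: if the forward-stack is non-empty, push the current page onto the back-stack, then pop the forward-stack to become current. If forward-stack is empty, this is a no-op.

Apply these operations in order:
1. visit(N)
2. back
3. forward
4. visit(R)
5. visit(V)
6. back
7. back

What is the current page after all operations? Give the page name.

Answer: N

Derivation:
After 1 (visit(N)): cur=N back=1 fwd=0
After 2 (back): cur=HOME back=0 fwd=1
After 3 (forward): cur=N back=1 fwd=0
After 4 (visit(R)): cur=R back=2 fwd=0
After 5 (visit(V)): cur=V back=3 fwd=0
After 6 (back): cur=R back=2 fwd=1
After 7 (back): cur=N back=1 fwd=2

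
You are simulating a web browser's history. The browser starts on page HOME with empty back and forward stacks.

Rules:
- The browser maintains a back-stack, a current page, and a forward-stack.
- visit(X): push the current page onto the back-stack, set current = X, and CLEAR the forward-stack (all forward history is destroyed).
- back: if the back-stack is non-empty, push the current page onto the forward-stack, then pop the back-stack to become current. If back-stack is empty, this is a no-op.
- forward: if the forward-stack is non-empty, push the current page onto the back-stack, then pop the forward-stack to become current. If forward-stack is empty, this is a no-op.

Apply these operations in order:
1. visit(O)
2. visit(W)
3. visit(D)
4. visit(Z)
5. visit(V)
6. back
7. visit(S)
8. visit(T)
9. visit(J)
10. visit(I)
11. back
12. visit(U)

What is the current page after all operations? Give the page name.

Answer: U

Derivation:
After 1 (visit(O)): cur=O back=1 fwd=0
After 2 (visit(W)): cur=W back=2 fwd=0
After 3 (visit(D)): cur=D back=3 fwd=0
After 4 (visit(Z)): cur=Z back=4 fwd=0
After 5 (visit(V)): cur=V back=5 fwd=0
After 6 (back): cur=Z back=4 fwd=1
After 7 (visit(S)): cur=S back=5 fwd=0
After 8 (visit(T)): cur=T back=6 fwd=0
After 9 (visit(J)): cur=J back=7 fwd=0
After 10 (visit(I)): cur=I back=8 fwd=0
After 11 (back): cur=J back=7 fwd=1
After 12 (visit(U)): cur=U back=8 fwd=0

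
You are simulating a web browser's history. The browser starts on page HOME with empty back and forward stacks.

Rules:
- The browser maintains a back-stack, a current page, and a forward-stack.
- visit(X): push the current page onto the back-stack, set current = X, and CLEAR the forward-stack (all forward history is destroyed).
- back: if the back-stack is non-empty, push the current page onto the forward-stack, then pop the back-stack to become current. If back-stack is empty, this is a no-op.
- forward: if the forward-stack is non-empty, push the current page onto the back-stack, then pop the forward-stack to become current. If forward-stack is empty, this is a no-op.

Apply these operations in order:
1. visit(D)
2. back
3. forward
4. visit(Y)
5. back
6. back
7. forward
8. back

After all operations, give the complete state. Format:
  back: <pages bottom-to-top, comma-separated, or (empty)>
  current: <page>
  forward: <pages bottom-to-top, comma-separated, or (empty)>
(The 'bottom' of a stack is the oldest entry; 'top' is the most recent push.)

After 1 (visit(D)): cur=D back=1 fwd=0
After 2 (back): cur=HOME back=0 fwd=1
After 3 (forward): cur=D back=1 fwd=0
After 4 (visit(Y)): cur=Y back=2 fwd=0
After 5 (back): cur=D back=1 fwd=1
After 6 (back): cur=HOME back=0 fwd=2
After 7 (forward): cur=D back=1 fwd=1
After 8 (back): cur=HOME back=0 fwd=2

Answer: back: (empty)
current: HOME
forward: Y,D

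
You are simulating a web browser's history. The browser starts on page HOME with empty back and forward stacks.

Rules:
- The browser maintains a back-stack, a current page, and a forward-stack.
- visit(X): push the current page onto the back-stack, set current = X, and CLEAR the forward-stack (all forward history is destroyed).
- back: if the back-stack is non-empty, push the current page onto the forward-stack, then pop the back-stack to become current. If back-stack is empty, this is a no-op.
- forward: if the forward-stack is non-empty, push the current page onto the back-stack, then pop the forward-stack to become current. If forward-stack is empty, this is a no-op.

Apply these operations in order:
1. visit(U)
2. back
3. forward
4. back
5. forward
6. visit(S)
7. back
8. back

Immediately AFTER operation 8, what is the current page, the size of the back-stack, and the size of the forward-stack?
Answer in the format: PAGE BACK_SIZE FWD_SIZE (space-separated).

After 1 (visit(U)): cur=U back=1 fwd=0
After 2 (back): cur=HOME back=0 fwd=1
After 3 (forward): cur=U back=1 fwd=0
After 4 (back): cur=HOME back=0 fwd=1
After 5 (forward): cur=U back=1 fwd=0
After 6 (visit(S)): cur=S back=2 fwd=0
After 7 (back): cur=U back=1 fwd=1
After 8 (back): cur=HOME back=0 fwd=2

HOME 0 2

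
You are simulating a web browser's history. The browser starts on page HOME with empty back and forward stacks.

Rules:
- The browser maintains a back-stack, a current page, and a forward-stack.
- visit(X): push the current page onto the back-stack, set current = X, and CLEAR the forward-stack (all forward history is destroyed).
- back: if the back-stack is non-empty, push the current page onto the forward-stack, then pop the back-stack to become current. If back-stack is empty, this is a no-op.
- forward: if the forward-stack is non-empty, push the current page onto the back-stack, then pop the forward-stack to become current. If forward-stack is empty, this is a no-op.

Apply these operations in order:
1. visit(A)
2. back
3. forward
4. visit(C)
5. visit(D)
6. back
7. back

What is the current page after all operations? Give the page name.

Answer: A

Derivation:
After 1 (visit(A)): cur=A back=1 fwd=0
After 2 (back): cur=HOME back=0 fwd=1
After 3 (forward): cur=A back=1 fwd=0
After 4 (visit(C)): cur=C back=2 fwd=0
After 5 (visit(D)): cur=D back=3 fwd=0
After 6 (back): cur=C back=2 fwd=1
After 7 (back): cur=A back=1 fwd=2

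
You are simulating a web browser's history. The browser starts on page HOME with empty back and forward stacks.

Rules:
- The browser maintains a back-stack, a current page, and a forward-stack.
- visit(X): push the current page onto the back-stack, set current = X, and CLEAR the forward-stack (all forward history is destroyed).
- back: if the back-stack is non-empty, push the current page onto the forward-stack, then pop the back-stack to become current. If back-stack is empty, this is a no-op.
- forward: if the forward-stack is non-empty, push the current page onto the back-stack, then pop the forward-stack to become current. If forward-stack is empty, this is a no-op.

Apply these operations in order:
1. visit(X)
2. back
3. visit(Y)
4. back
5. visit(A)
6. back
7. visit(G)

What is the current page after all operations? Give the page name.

Answer: G

Derivation:
After 1 (visit(X)): cur=X back=1 fwd=0
After 2 (back): cur=HOME back=0 fwd=1
After 3 (visit(Y)): cur=Y back=1 fwd=0
After 4 (back): cur=HOME back=0 fwd=1
After 5 (visit(A)): cur=A back=1 fwd=0
After 6 (back): cur=HOME back=0 fwd=1
After 7 (visit(G)): cur=G back=1 fwd=0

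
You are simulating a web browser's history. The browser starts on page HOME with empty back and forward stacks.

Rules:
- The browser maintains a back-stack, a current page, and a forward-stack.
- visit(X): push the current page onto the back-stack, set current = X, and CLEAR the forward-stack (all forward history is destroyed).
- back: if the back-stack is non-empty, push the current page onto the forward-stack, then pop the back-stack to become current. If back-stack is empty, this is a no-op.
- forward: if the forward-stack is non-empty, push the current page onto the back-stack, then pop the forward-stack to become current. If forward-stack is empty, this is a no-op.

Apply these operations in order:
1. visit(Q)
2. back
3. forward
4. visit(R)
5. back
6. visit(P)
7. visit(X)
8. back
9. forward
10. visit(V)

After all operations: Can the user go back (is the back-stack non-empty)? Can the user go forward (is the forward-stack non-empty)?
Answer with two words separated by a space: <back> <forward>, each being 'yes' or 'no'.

Answer: yes no

Derivation:
After 1 (visit(Q)): cur=Q back=1 fwd=0
After 2 (back): cur=HOME back=0 fwd=1
After 3 (forward): cur=Q back=1 fwd=0
After 4 (visit(R)): cur=R back=2 fwd=0
After 5 (back): cur=Q back=1 fwd=1
After 6 (visit(P)): cur=P back=2 fwd=0
After 7 (visit(X)): cur=X back=3 fwd=0
After 8 (back): cur=P back=2 fwd=1
After 9 (forward): cur=X back=3 fwd=0
After 10 (visit(V)): cur=V back=4 fwd=0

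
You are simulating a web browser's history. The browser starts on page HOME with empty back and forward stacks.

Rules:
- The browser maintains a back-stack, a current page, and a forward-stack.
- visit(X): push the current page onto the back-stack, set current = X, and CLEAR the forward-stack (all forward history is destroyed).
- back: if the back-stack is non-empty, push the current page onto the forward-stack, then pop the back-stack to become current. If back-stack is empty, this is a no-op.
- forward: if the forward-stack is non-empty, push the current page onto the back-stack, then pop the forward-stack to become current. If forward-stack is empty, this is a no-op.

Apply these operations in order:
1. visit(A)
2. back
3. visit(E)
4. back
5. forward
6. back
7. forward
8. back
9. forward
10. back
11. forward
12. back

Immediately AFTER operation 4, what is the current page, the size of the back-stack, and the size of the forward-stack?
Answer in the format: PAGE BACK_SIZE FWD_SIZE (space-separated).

After 1 (visit(A)): cur=A back=1 fwd=0
After 2 (back): cur=HOME back=0 fwd=1
After 3 (visit(E)): cur=E back=1 fwd=0
After 4 (back): cur=HOME back=0 fwd=1

HOME 0 1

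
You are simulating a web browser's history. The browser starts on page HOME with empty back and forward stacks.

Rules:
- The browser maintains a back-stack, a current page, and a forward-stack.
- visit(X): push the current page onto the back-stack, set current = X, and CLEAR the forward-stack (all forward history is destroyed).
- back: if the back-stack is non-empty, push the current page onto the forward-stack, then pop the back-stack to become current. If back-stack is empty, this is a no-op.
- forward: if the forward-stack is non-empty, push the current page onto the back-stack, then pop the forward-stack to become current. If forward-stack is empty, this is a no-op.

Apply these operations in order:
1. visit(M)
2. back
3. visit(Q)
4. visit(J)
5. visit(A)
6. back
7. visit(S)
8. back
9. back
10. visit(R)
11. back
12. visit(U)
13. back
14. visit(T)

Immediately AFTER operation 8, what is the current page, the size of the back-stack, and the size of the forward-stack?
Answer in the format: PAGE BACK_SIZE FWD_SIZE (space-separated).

After 1 (visit(M)): cur=M back=1 fwd=0
After 2 (back): cur=HOME back=0 fwd=1
After 3 (visit(Q)): cur=Q back=1 fwd=0
After 4 (visit(J)): cur=J back=2 fwd=0
After 5 (visit(A)): cur=A back=3 fwd=0
After 6 (back): cur=J back=2 fwd=1
After 7 (visit(S)): cur=S back=3 fwd=0
After 8 (back): cur=J back=2 fwd=1

J 2 1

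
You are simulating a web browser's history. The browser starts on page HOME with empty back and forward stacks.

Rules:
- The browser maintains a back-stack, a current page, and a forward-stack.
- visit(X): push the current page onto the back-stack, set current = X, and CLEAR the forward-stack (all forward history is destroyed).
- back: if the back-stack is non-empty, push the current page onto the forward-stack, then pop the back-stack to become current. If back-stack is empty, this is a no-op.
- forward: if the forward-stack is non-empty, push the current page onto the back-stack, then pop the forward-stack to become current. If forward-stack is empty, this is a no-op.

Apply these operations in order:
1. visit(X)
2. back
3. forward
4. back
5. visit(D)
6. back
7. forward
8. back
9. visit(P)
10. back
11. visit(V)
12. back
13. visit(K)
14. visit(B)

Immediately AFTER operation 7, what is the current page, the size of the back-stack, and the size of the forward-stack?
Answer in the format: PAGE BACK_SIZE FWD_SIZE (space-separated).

After 1 (visit(X)): cur=X back=1 fwd=0
After 2 (back): cur=HOME back=0 fwd=1
After 3 (forward): cur=X back=1 fwd=0
After 4 (back): cur=HOME back=0 fwd=1
After 5 (visit(D)): cur=D back=1 fwd=0
After 6 (back): cur=HOME back=0 fwd=1
After 7 (forward): cur=D back=1 fwd=0

D 1 0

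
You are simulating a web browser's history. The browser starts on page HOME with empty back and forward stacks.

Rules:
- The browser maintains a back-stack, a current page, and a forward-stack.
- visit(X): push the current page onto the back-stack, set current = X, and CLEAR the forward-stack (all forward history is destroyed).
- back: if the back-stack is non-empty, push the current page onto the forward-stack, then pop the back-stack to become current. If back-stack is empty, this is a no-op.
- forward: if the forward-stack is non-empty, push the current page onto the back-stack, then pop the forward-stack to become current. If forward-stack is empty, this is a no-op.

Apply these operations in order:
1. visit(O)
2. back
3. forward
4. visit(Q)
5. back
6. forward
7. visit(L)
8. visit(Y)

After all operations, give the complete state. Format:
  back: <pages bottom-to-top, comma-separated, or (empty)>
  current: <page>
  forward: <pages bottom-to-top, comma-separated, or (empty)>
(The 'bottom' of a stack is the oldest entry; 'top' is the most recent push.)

Answer: back: HOME,O,Q,L
current: Y
forward: (empty)

Derivation:
After 1 (visit(O)): cur=O back=1 fwd=0
After 2 (back): cur=HOME back=0 fwd=1
After 3 (forward): cur=O back=1 fwd=0
After 4 (visit(Q)): cur=Q back=2 fwd=0
After 5 (back): cur=O back=1 fwd=1
After 6 (forward): cur=Q back=2 fwd=0
After 7 (visit(L)): cur=L back=3 fwd=0
After 8 (visit(Y)): cur=Y back=4 fwd=0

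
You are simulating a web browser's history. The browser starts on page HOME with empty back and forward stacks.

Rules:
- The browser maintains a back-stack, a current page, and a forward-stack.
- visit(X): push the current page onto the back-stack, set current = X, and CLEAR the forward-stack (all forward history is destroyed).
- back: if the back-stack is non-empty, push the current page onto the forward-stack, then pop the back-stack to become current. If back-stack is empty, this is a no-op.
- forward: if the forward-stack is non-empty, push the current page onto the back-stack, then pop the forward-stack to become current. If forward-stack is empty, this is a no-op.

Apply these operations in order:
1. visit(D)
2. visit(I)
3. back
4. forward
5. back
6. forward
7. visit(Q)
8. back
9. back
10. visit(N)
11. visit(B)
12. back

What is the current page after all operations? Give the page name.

After 1 (visit(D)): cur=D back=1 fwd=0
After 2 (visit(I)): cur=I back=2 fwd=0
After 3 (back): cur=D back=1 fwd=1
After 4 (forward): cur=I back=2 fwd=0
After 5 (back): cur=D back=1 fwd=1
After 6 (forward): cur=I back=2 fwd=0
After 7 (visit(Q)): cur=Q back=3 fwd=0
After 8 (back): cur=I back=2 fwd=1
After 9 (back): cur=D back=1 fwd=2
After 10 (visit(N)): cur=N back=2 fwd=0
After 11 (visit(B)): cur=B back=3 fwd=0
After 12 (back): cur=N back=2 fwd=1

Answer: N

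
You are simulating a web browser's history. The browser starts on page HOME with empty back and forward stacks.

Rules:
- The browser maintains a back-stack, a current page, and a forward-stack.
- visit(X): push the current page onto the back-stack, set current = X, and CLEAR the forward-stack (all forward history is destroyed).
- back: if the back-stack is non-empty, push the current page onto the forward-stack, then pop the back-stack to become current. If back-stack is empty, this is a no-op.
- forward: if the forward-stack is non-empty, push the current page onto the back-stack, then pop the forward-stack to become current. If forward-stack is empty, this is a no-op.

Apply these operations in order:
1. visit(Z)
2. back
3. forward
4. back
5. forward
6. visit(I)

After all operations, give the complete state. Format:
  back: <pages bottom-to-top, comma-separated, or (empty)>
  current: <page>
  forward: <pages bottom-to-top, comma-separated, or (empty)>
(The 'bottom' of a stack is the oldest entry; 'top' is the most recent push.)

Answer: back: HOME,Z
current: I
forward: (empty)

Derivation:
After 1 (visit(Z)): cur=Z back=1 fwd=0
After 2 (back): cur=HOME back=0 fwd=1
After 3 (forward): cur=Z back=1 fwd=0
After 4 (back): cur=HOME back=0 fwd=1
After 5 (forward): cur=Z back=1 fwd=0
After 6 (visit(I)): cur=I back=2 fwd=0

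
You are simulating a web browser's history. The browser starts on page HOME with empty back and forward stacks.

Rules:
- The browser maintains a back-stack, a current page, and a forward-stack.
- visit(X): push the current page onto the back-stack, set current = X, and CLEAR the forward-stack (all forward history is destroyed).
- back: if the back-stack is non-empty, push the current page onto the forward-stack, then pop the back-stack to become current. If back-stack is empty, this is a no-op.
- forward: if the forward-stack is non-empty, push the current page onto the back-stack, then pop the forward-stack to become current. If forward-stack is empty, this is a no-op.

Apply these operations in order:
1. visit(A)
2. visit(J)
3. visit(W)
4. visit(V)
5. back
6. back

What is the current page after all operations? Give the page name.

After 1 (visit(A)): cur=A back=1 fwd=0
After 2 (visit(J)): cur=J back=2 fwd=0
After 3 (visit(W)): cur=W back=3 fwd=0
After 4 (visit(V)): cur=V back=4 fwd=0
After 5 (back): cur=W back=3 fwd=1
After 6 (back): cur=J back=2 fwd=2

Answer: J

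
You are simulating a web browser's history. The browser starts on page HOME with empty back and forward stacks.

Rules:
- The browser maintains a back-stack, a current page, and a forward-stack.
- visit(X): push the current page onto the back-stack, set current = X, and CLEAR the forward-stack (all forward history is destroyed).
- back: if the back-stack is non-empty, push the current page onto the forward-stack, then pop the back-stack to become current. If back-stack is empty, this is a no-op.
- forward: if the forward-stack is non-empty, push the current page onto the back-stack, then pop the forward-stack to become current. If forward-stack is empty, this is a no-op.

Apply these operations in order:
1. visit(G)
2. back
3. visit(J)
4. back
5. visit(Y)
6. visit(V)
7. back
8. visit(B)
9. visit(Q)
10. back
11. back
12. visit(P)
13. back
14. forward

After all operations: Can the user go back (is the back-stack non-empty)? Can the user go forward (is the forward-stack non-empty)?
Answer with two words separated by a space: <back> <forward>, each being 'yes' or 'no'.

After 1 (visit(G)): cur=G back=1 fwd=0
After 2 (back): cur=HOME back=0 fwd=1
After 3 (visit(J)): cur=J back=1 fwd=0
After 4 (back): cur=HOME back=0 fwd=1
After 5 (visit(Y)): cur=Y back=1 fwd=0
After 6 (visit(V)): cur=V back=2 fwd=0
After 7 (back): cur=Y back=1 fwd=1
After 8 (visit(B)): cur=B back=2 fwd=0
After 9 (visit(Q)): cur=Q back=3 fwd=0
After 10 (back): cur=B back=2 fwd=1
After 11 (back): cur=Y back=1 fwd=2
After 12 (visit(P)): cur=P back=2 fwd=0
After 13 (back): cur=Y back=1 fwd=1
After 14 (forward): cur=P back=2 fwd=0

Answer: yes no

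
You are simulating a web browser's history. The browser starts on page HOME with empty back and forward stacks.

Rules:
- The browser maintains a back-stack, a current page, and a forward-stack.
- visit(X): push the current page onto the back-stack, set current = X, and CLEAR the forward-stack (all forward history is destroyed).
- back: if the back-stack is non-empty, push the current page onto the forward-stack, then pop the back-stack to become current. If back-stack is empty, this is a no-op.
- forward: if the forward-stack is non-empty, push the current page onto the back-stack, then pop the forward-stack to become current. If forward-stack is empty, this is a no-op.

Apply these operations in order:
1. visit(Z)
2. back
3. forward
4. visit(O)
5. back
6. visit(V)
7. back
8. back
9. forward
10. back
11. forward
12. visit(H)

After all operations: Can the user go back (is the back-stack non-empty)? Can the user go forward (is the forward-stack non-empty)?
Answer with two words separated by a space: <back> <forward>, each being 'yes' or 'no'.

Answer: yes no

Derivation:
After 1 (visit(Z)): cur=Z back=1 fwd=0
After 2 (back): cur=HOME back=0 fwd=1
After 3 (forward): cur=Z back=1 fwd=0
After 4 (visit(O)): cur=O back=2 fwd=0
After 5 (back): cur=Z back=1 fwd=1
After 6 (visit(V)): cur=V back=2 fwd=0
After 7 (back): cur=Z back=1 fwd=1
After 8 (back): cur=HOME back=0 fwd=2
After 9 (forward): cur=Z back=1 fwd=1
After 10 (back): cur=HOME back=0 fwd=2
After 11 (forward): cur=Z back=1 fwd=1
After 12 (visit(H)): cur=H back=2 fwd=0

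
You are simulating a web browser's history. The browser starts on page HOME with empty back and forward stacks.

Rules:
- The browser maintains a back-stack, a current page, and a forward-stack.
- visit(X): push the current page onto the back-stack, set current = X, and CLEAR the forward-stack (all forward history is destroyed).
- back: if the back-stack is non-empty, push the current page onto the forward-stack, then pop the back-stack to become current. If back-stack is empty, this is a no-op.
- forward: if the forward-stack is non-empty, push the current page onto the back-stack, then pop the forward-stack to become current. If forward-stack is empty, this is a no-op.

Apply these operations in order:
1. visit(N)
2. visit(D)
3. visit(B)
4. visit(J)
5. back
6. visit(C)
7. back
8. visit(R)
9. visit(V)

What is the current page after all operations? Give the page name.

After 1 (visit(N)): cur=N back=1 fwd=0
After 2 (visit(D)): cur=D back=2 fwd=0
After 3 (visit(B)): cur=B back=3 fwd=0
After 4 (visit(J)): cur=J back=4 fwd=0
After 5 (back): cur=B back=3 fwd=1
After 6 (visit(C)): cur=C back=4 fwd=0
After 7 (back): cur=B back=3 fwd=1
After 8 (visit(R)): cur=R back=4 fwd=0
After 9 (visit(V)): cur=V back=5 fwd=0

Answer: V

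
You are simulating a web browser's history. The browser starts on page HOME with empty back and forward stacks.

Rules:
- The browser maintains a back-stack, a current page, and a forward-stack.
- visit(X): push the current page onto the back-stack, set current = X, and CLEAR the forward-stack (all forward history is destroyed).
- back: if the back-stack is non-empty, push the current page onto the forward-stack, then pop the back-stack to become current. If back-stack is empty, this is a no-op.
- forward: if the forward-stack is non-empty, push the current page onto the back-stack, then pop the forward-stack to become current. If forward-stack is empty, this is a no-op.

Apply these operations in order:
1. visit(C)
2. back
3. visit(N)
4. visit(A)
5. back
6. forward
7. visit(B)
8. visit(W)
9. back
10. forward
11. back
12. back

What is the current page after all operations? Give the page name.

Answer: A

Derivation:
After 1 (visit(C)): cur=C back=1 fwd=0
After 2 (back): cur=HOME back=0 fwd=1
After 3 (visit(N)): cur=N back=1 fwd=0
After 4 (visit(A)): cur=A back=2 fwd=0
After 5 (back): cur=N back=1 fwd=1
After 6 (forward): cur=A back=2 fwd=0
After 7 (visit(B)): cur=B back=3 fwd=0
After 8 (visit(W)): cur=W back=4 fwd=0
After 9 (back): cur=B back=3 fwd=1
After 10 (forward): cur=W back=4 fwd=0
After 11 (back): cur=B back=3 fwd=1
After 12 (back): cur=A back=2 fwd=2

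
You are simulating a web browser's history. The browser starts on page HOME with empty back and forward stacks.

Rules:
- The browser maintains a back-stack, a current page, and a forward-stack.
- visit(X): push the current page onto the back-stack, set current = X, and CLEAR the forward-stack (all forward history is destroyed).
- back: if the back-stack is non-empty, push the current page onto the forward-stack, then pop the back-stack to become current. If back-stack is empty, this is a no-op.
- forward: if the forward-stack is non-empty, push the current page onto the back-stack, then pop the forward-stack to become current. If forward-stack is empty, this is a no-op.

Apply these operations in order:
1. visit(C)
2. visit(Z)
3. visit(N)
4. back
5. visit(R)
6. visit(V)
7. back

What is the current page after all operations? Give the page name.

Answer: R

Derivation:
After 1 (visit(C)): cur=C back=1 fwd=0
After 2 (visit(Z)): cur=Z back=2 fwd=0
After 3 (visit(N)): cur=N back=3 fwd=0
After 4 (back): cur=Z back=2 fwd=1
After 5 (visit(R)): cur=R back=3 fwd=0
After 6 (visit(V)): cur=V back=4 fwd=0
After 7 (back): cur=R back=3 fwd=1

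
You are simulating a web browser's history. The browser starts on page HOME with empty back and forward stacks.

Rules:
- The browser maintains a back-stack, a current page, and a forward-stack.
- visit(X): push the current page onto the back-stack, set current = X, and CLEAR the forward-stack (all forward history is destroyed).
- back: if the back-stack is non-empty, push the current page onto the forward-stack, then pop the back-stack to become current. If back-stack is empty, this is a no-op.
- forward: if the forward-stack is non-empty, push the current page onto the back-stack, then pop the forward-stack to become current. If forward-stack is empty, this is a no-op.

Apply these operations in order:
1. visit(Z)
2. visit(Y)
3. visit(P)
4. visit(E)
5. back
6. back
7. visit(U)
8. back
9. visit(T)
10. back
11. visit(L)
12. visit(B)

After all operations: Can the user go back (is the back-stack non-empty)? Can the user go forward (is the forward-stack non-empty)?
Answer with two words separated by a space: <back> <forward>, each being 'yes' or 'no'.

After 1 (visit(Z)): cur=Z back=1 fwd=0
After 2 (visit(Y)): cur=Y back=2 fwd=0
After 3 (visit(P)): cur=P back=3 fwd=0
After 4 (visit(E)): cur=E back=4 fwd=0
After 5 (back): cur=P back=3 fwd=1
After 6 (back): cur=Y back=2 fwd=2
After 7 (visit(U)): cur=U back=3 fwd=0
After 8 (back): cur=Y back=2 fwd=1
After 9 (visit(T)): cur=T back=3 fwd=0
After 10 (back): cur=Y back=2 fwd=1
After 11 (visit(L)): cur=L back=3 fwd=0
After 12 (visit(B)): cur=B back=4 fwd=0

Answer: yes no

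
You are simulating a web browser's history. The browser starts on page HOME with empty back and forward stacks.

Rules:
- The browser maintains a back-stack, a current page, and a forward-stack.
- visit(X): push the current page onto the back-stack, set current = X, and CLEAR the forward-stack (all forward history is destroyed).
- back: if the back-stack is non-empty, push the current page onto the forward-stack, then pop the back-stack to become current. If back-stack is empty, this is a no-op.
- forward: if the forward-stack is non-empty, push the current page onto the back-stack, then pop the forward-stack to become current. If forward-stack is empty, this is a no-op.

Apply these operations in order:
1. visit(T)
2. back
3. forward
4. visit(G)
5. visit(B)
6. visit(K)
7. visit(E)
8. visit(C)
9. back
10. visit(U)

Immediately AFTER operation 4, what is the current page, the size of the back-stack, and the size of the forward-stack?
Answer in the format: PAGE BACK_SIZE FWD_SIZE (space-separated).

After 1 (visit(T)): cur=T back=1 fwd=0
After 2 (back): cur=HOME back=0 fwd=1
After 3 (forward): cur=T back=1 fwd=0
After 4 (visit(G)): cur=G back=2 fwd=0

G 2 0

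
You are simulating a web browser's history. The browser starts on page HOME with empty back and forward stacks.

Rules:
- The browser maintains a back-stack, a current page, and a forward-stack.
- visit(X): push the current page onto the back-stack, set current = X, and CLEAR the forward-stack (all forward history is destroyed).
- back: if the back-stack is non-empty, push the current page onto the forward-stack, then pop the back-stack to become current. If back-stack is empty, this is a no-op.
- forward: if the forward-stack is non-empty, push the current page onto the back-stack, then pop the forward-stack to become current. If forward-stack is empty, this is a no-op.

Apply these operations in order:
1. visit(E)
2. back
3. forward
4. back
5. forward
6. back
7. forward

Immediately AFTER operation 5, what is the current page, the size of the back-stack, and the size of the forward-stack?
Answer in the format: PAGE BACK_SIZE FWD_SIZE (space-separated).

After 1 (visit(E)): cur=E back=1 fwd=0
After 2 (back): cur=HOME back=0 fwd=1
After 3 (forward): cur=E back=1 fwd=0
After 4 (back): cur=HOME back=0 fwd=1
After 5 (forward): cur=E back=1 fwd=0

E 1 0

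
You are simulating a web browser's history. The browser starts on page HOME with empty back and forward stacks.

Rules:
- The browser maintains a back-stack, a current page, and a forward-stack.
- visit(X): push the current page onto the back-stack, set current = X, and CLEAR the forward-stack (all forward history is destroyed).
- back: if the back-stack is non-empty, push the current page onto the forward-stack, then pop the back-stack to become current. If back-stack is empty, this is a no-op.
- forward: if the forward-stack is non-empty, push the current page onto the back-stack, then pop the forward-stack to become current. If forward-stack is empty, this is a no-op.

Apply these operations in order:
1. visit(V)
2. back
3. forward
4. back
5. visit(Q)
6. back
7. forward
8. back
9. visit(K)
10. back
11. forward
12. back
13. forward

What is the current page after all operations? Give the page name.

After 1 (visit(V)): cur=V back=1 fwd=0
After 2 (back): cur=HOME back=0 fwd=1
After 3 (forward): cur=V back=1 fwd=0
After 4 (back): cur=HOME back=0 fwd=1
After 5 (visit(Q)): cur=Q back=1 fwd=0
After 6 (back): cur=HOME back=0 fwd=1
After 7 (forward): cur=Q back=1 fwd=0
After 8 (back): cur=HOME back=0 fwd=1
After 9 (visit(K)): cur=K back=1 fwd=0
After 10 (back): cur=HOME back=0 fwd=1
After 11 (forward): cur=K back=1 fwd=0
After 12 (back): cur=HOME back=0 fwd=1
After 13 (forward): cur=K back=1 fwd=0

Answer: K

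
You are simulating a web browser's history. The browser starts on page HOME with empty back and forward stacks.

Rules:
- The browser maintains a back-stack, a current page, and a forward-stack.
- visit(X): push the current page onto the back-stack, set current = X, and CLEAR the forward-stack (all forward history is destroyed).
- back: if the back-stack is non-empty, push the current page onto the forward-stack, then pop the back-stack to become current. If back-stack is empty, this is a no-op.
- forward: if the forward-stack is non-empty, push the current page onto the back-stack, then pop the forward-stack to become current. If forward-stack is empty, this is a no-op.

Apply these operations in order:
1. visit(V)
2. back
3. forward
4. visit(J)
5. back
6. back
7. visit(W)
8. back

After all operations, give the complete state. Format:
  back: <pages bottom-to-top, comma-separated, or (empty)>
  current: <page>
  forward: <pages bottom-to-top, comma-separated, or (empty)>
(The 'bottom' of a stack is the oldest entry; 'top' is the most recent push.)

Answer: back: (empty)
current: HOME
forward: W

Derivation:
After 1 (visit(V)): cur=V back=1 fwd=0
After 2 (back): cur=HOME back=0 fwd=1
After 3 (forward): cur=V back=1 fwd=0
After 4 (visit(J)): cur=J back=2 fwd=0
After 5 (back): cur=V back=1 fwd=1
After 6 (back): cur=HOME back=0 fwd=2
After 7 (visit(W)): cur=W back=1 fwd=0
After 8 (back): cur=HOME back=0 fwd=1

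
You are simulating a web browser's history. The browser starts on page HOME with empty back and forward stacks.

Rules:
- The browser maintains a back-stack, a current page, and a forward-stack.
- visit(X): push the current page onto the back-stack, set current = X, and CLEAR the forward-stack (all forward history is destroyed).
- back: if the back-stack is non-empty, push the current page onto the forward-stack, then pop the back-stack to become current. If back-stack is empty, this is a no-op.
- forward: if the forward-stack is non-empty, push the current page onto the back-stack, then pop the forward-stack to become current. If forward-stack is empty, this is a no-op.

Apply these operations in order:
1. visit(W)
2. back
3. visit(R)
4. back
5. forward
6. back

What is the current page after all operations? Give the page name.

Answer: HOME

Derivation:
After 1 (visit(W)): cur=W back=1 fwd=0
After 2 (back): cur=HOME back=0 fwd=1
After 3 (visit(R)): cur=R back=1 fwd=0
After 4 (back): cur=HOME back=0 fwd=1
After 5 (forward): cur=R back=1 fwd=0
After 6 (back): cur=HOME back=0 fwd=1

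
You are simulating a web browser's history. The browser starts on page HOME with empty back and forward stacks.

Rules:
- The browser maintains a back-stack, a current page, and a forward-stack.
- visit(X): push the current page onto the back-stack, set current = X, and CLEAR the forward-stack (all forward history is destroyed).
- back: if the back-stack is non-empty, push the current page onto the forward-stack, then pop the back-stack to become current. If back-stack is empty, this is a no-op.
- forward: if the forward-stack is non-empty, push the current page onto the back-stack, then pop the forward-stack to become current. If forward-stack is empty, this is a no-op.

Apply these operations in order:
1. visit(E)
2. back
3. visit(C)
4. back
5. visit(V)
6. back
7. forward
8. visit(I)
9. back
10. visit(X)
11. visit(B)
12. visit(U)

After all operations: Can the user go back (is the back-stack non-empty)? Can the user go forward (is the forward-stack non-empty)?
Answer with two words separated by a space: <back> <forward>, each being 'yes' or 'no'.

After 1 (visit(E)): cur=E back=1 fwd=0
After 2 (back): cur=HOME back=0 fwd=1
After 3 (visit(C)): cur=C back=1 fwd=0
After 4 (back): cur=HOME back=0 fwd=1
After 5 (visit(V)): cur=V back=1 fwd=0
After 6 (back): cur=HOME back=0 fwd=1
After 7 (forward): cur=V back=1 fwd=0
After 8 (visit(I)): cur=I back=2 fwd=0
After 9 (back): cur=V back=1 fwd=1
After 10 (visit(X)): cur=X back=2 fwd=0
After 11 (visit(B)): cur=B back=3 fwd=0
After 12 (visit(U)): cur=U back=4 fwd=0

Answer: yes no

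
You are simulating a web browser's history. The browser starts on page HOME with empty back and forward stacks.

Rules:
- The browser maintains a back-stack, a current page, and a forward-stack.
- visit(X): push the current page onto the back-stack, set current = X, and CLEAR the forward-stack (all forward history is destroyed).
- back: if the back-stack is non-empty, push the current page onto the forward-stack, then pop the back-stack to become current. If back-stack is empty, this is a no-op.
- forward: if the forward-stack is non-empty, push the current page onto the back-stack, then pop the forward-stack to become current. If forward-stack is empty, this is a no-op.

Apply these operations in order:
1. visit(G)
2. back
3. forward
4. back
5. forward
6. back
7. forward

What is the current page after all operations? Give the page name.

Answer: G

Derivation:
After 1 (visit(G)): cur=G back=1 fwd=0
After 2 (back): cur=HOME back=0 fwd=1
After 3 (forward): cur=G back=1 fwd=0
After 4 (back): cur=HOME back=0 fwd=1
After 5 (forward): cur=G back=1 fwd=0
After 6 (back): cur=HOME back=0 fwd=1
After 7 (forward): cur=G back=1 fwd=0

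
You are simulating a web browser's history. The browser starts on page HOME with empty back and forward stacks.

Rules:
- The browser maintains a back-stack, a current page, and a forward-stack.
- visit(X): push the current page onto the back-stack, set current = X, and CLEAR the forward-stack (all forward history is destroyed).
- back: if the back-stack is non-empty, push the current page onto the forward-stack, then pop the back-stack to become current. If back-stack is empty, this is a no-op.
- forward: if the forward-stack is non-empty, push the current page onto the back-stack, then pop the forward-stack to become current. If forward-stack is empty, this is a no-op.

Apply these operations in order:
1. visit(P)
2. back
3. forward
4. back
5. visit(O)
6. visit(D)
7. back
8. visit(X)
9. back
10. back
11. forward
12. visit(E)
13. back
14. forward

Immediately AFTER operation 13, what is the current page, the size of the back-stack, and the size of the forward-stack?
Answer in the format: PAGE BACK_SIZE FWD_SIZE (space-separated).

After 1 (visit(P)): cur=P back=1 fwd=0
After 2 (back): cur=HOME back=0 fwd=1
After 3 (forward): cur=P back=1 fwd=0
After 4 (back): cur=HOME back=0 fwd=1
After 5 (visit(O)): cur=O back=1 fwd=0
After 6 (visit(D)): cur=D back=2 fwd=0
After 7 (back): cur=O back=1 fwd=1
After 8 (visit(X)): cur=X back=2 fwd=0
After 9 (back): cur=O back=1 fwd=1
After 10 (back): cur=HOME back=0 fwd=2
After 11 (forward): cur=O back=1 fwd=1
After 12 (visit(E)): cur=E back=2 fwd=0
After 13 (back): cur=O back=1 fwd=1

O 1 1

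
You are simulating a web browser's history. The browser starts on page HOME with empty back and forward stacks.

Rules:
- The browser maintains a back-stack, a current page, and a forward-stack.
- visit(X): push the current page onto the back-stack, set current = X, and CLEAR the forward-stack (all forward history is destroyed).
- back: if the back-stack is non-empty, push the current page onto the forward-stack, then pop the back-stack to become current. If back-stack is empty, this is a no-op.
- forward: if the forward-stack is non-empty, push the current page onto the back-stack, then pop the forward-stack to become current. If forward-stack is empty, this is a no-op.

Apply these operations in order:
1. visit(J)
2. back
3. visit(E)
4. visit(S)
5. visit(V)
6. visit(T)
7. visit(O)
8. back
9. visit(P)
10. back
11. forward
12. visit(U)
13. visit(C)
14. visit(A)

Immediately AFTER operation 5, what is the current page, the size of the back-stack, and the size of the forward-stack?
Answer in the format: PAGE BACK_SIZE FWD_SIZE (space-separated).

After 1 (visit(J)): cur=J back=1 fwd=0
After 2 (back): cur=HOME back=0 fwd=1
After 3 (visit(E)): cur=E back=1 fwd=0
After 4 (visit(S)): cur=S back=2 fwd=0
After 5 (visit(V)): cur=V back=3 fwd=0

V 3 0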